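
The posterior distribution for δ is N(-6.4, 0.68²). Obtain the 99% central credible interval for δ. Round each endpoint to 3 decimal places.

[-8.152, -4.648]

The posterior is symmetric, so the 99% equal-tailed interval is δ = -6.4 ± z·0.68 with z = 2.576.
Half-width: 2.576 × 0.68 = 1.752.
-6.4 − 1.752 = -8.152; -6.4 + 1.752 = -4.648.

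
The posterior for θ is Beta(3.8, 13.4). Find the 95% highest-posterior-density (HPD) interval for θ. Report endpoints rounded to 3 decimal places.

The posterior is unimodal and skewed, so the HPD interval has equal density at both endpoints and is the shortest 95% interval.
Solving f(0.049) = f(0.412) with F(0.412) − F(0.049) = 0.95 gives [0.049, 0.412].
For comparison, the equal-tailed interval is [0.065, 0.438]; the HPD is narrower and shifted toward the mode.

[0.049, 0.412]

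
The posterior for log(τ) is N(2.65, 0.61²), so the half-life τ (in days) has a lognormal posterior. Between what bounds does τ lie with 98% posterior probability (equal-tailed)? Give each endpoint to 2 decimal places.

[3.42, 58.50]

On the log scale the 98% interval is 2.65 ± 2.326 × 0.61 = [1.2309, 4.0691].
Exponentiate: [e^1.2309, e^4.0691] = [3.42, 58.50].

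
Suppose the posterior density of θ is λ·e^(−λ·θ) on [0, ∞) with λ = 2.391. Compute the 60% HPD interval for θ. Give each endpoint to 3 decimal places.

[0.000, 0.383]

The exponential density is strictly decreasing on [0, ∞), so the HPD interval is anchored at 0: [0, q] with P(θ ≤ q) = 0.60.
q = −ln(1 − 0.60) / 2.391 = 0.9163 / 2.391 = 0.383.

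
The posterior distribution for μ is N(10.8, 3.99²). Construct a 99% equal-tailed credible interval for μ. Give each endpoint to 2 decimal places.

The posterior is symmetric, so the 99% equal-tailed interval is μ = 10.8 ± z·3.99 with z = 2.576.
Half-width: 2.576 × 3.99 = 10.28.
10.8 − 10.28 = 0.52; 10.8 + 10.28 = 21.08.

[0.52, 21.08]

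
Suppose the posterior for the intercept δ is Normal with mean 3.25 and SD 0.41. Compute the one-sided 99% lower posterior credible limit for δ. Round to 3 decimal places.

Need L with P(δ ≥ L) = 0.99: L = 3.25 − z_{0.01}·0.41.
z = 2.326; L = 3.25 − 2.326 × 0.41 = 2.296.

2.296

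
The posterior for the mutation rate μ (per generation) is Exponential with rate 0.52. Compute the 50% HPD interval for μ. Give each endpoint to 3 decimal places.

The exponential density is strictly decreasing on [0, ∞), so the HPD interval is anchored at 0: [0, q] with P(μ ≤ q) = 0.50.
q = −ln(1 − 0.50) / 0.52 = 0.6931 / 0.52 = 1.333.

[0.000, 1.333]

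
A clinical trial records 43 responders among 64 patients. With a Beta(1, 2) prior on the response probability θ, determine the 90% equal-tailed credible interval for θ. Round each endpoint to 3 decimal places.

[0.559, 0.749]

Posterior: Beta(1+43, 2+21) = Beta(44, 23).
Equal-tailed 90% interval: the 0.05 and 0.95 quantiles of Beta(44, 23).
Posterior mean ≈ 0.657, SD ≈ 0.058; a Normal approximation gives roughly [0.562, 0.751].
Exact: F⁻¹(0.05) = 0.559; F⁻¹(0.95) = 0.749.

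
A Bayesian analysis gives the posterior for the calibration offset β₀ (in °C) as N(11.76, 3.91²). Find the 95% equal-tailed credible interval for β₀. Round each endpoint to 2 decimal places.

[4.10, 19.42]

The posterior is symmetric, so the 95% equal-tailed interval is β₀ = 11.76 ± z·3.91 with z = 1.960.
Half-width: 1.960 × 3.91 = 7.66.
11.76 − 7.66 = 4.10; 11.76 + 7.66 = 19.42.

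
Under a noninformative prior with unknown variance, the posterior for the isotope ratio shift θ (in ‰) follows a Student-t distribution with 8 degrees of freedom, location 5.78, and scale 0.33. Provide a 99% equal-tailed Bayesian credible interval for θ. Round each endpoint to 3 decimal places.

[4.673, 6.887]

The t_8 distribution is symmetric; the 99% interval is 5.78 ± t·0.33 with t_{0.995,8} = 3.355.
Half-width: 3.355 × 0.33 = 1.107.
5.78 − 1.107 = 4.673; 5.78 + 1.107 = 6.887.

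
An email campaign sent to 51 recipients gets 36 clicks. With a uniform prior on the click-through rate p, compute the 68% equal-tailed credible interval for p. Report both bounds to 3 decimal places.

Posterior: Beta(1+36, 1+15) = Beta(37, 16).
Equal-tailed 68% interval: the 0.16 and 0.84 quantiles of Beta(37, 16).
Posterior mean ≈ 0.698, SD ≈ 0.062; a Normal approximation gives roughly [0.636, 0.760].
Exact: F⁻¹(0.16) = 0.636; F⁻¹(0.84) = 0.761.

[0.636, 0.761]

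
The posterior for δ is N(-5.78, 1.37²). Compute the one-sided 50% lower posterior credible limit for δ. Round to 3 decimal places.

Need L with P(δ ≥ L) = 0.50: L = -5.78 − z_{0.5}·1.37.
z = 0.000; L = -5.78 − 0.000 × 1.37 = -5.780.

-5.780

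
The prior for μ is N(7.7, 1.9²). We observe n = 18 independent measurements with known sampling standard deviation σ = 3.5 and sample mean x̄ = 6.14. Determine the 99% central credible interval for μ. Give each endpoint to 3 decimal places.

Posterior precision = 1/1.9² + 18/3.5² = 0.2770 + 1.4694 = 1.7464, so posterior SD = 0.7567.
Posterior mean = (7.7/1.9² + 18·6.14/3.5²) / 1.7464 = 6.3874.
Interval: 6.3874 ± 2.576 × 0.7567 → [4.438, 8.337].

[4.438, 8.337]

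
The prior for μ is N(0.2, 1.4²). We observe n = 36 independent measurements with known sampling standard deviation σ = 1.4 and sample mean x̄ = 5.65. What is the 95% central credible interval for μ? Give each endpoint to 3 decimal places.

Posterior precision = 1/1.4² + 36/1.4² = 0.5102 + 18.3673 = 18.8776, so posterior SD = 0.2302.
Posterior mean = (0.2/1.4² + 36·5.65/1.4²) / 18.8776 = 5.5027.
Interval: 5.5027 ± 1.960 × 0.2302 → [5.052, 5.954].

[5.052, 5.954]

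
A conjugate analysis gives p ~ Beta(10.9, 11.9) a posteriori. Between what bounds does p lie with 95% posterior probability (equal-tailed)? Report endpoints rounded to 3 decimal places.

[0.281, 0.679]

Posterior: Beta(10.9, 11.9).
Equal-tailed 95% interval: the 0.025 and 0.975 quantiles of Beta(10.9, 11.9).
Posterior mean ≈ 0.478, SD ≈ 0.102; a Normal approximation gives roughly [0.277, 0.679].
Exact: F⁻¹(0.025) = 0.281; F⁻¹(0.975) = 0.679.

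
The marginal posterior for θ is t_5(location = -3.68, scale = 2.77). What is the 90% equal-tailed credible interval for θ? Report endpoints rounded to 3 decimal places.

The t_5 distribution is symmetric; the 90% interval is -3.68 ± t·2.77 with t_{0.95,5} = 2.015.
Half-width: 2.015 × 2.77 = 5.582.
-3.68 − 5.582 = -9.262; -3.68 + 5.582 = 1.902.

[-9.262, 1.902]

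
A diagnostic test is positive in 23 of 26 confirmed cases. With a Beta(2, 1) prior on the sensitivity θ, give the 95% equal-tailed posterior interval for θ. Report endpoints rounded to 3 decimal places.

[0.718, 0.960]

Posterior: Beta(2+23, 1+3) = Beta(25, 4).
Equal-tailed 95% interval: the 0.025 and 0.975 quantiles of Beta(25, 4).
Posterior mean ≈ 0.862, SD ≈ 0.063; a Normal approximation gives roughly [0.739, 0.985].
Exact: F⁻¹(0.025) = 0.718; F⁻¹(0.975) = 0.960.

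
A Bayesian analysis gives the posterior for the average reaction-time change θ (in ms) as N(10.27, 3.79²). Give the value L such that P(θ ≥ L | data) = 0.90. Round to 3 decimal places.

Need L with P(θ ≥ L) = 0.90: L = 10.27 − z_{0.1}·3.79.
z = 1.282; L = 10.27 − 1.282 × 3.79 = 5.413.

5.413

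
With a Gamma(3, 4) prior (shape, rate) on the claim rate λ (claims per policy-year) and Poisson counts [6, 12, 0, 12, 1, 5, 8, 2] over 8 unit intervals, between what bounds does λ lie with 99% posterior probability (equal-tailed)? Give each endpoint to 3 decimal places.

[2.737, 5.742]

Posterior: Gamma(3+46, 4+8) = Gamma(49, 12) (shape, rate).
Equal-tailed 99% interval: Gamma(49, 12) quantiles at 0.005 and 0.995.
Posterior mean ≈ 4.083, SD ≈ 0.583; a Normal approximation gives roughly [2.581, 5.586].
Exact: lower = 2.737; upper = 5.742.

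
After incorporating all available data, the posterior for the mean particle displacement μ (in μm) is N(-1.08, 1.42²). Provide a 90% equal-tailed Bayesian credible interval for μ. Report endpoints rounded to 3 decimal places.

The posterior is symmetric, so the 90% equal-tailed interval is μ = -1.08 ± z·1.42 with z = 1.645.
Half-width: 1.645 × 1.42 = 2.336.
-1.08 − 2.336 = -3.416; -1.08 + 2.336 = 1.256.

[-3.416, 1.256]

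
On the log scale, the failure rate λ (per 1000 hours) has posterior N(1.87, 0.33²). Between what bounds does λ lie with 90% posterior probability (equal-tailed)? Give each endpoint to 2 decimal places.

On the log scale the 90% interval is 1.87 ± 1.645 × 0.33 = [1.3272, 2.4128].
Exponentiate: [e^1.3272, e^2.4128] = [3.77, 11.17].

[3.77, 11.17]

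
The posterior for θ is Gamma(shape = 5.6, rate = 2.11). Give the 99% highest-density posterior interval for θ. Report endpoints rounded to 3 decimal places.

[0.472, 6.023]

The posterior is unimodal and skewed, so the HPD interval has equal density at both endpoints and is the shortest 99% interval.
Solving f(0.472) = f(6.023) with F(6.023) − F(0.472) = 0.99 gives [0.472, 6.023].
For comparison, the equal-tailed interval is [0.639, 6.414]; the HPD is narrower and shifted toward the mode.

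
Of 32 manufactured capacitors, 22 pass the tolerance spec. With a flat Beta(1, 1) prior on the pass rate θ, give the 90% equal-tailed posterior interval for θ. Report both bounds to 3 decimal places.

Posterior: Beta(1+22, 1+10) = Beta(23, 11).
Equal-tailed 90% interval: the 0.05 and 0.95 quantiles of Beta(23, 11).
Posterior mean ≈ 0.676, SD ≈ 0.079; a Normal approximation gives roughly [0.546, 0.807].
Exact: F⁻¹(0.05) = 0.540; F⁻¹(0.95) = 0.801.

[0.540, 0.801]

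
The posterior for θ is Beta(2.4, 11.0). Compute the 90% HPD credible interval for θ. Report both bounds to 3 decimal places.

[0.023, 0.328]

The posterior is unimodal and skewed, so the HPD interval has equal density at both endpoints and is the shortest 90% interval.
Solving f(0.023) = f(0.328) with F(0.328) − F(0.023) = 0.90 gives [0.023, 0.328].
For comparison, the equal-tailed interval is [0.044, 0.370]; the HPD is narrower and shifted toward the mode.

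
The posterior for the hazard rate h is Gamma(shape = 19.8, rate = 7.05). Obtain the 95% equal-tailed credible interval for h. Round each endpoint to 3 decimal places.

Posterior: Gamma(shape 19.8, rate 7.05).
Equal-tailed 95% interval: Gamma(19.8, 7.05) quantiles at 0.025 and 0.975.
Posterior mean ≈ 2.809, SD ≈ 0.631; a Normal approximation gives roughly [1.571, 4.046].
Exact: lower = 1.711; upper = 4.174.

[1.711, 4.174]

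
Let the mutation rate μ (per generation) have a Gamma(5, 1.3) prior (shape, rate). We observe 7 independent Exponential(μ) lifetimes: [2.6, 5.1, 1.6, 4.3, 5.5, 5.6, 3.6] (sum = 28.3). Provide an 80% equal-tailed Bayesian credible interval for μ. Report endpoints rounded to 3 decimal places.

Posterior: Gamma(5+7, 1.3+28.3) = Gamma(12, 29.6) (shape, rate).
Equal-tailed 80% interval: Gamma(12, 29.6) quantiles at 0.1 and 0.9.
Posterior mean ≈ 0.405, SD ≈ 0.117; a Normal approximation gives roughly [0.255, 0.555].
Exact: lower = 0.265; upper = 0.561.

[0.265, 0.561]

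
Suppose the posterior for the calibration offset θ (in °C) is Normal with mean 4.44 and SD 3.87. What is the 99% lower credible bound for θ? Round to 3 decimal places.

Need L with P(θ ≥ L) = 0.99: L = 4.44 − z_{0.01}·3.87.
z = 2.326; L = 4.44 − 2.326 × 3.87 = -4.563.

-4.563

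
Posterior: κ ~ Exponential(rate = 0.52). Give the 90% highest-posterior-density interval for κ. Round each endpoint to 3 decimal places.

[0.000, 4.428]

The exponential density is strictly decreasing on [0, ∞), so the HPD interval is anchored at 0: [0, q] with P(κ ≤ q) = 0.90.
q = −ln(1 − 0.90) / 0.52 = 2.3026 / 0.52 = 4.428.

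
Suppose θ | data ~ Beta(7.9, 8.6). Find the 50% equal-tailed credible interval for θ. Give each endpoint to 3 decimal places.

[0.395, 0.562]

Posterior: Beta(7.9, 8.6).
Equal-tailed 50% interval: the 0.25 and 0.75 quantiles of Beta(7.9, 8.6).
Posterior mean ≈ 0.479, SD ≈ 0.119; a Normal approximation gives roughly [0.398, 0.559].
Exact: F⁻¹(0.25) = 0.395; F⁻¹(0.75) = 0.562.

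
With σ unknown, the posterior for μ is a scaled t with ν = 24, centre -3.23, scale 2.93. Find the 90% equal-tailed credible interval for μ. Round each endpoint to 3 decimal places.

The t_24 distribution is symmetric; the 90% interval is -3.23 ± t·2.93 with t_{0.95,24} = 1.711.
Half-width: 1.711 × 2.93 = 5.013.
-3.23 − 5.013 = -8.243; -3.23 + 5.013 = 1.783.

[-8.243, 1.783]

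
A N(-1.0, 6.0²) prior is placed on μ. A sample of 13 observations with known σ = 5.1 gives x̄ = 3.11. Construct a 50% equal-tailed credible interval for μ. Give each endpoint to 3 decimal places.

[1.965, 3.822]

Posterior precision = 1/6.0² + 13/5.1² = 0.0278 + 0.4998 = 0.5276, so posterior SD = 1.3767.
Posterior mean = (-1.0/6.0² + 13·3.11/5.1²) / 0.5276 = 2.8936.
Interval: 2.8936 ± 0.674 × 1.3767 → [1.965, 3.822].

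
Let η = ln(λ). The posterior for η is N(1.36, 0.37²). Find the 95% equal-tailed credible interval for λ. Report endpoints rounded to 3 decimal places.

On the log scale the 95% interval is 1.36 ± 1.960 × 0.37 = [0.6348, 2.0852].
Exponentiate: [e^0.6348, e^2.0852] = [1.887, 8.046].

[1.887, 8.046]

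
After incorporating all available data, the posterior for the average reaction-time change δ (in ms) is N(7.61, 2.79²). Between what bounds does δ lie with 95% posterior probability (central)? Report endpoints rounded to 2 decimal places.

[2.14, 13.08]

The posterior is symmetric, so the 95% equal-tailed interval is δ = 7.61 ± z·2.79 with z = 1.960.
Half-width: 1.960 × 2.79 = 5.47.
7.61 − 5.47 = 2.14; 7.61 + 5.47 = 13.08.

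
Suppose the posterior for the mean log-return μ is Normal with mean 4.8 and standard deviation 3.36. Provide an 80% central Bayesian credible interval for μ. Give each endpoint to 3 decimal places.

The posterior is symmetric, so the 80% equal-tailed interval is μ = 4.8 ± z·3.36 with z = 1.282.
Half-width: 1.282 × 3.36 = 4.306.
4.8 − 4.306 = 0.494; 4.8 + 4.306 = 9.106.

[0.494, 9.106]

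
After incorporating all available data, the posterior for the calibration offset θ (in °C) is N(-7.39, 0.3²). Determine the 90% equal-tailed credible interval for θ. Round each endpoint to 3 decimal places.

The posterior is symmetric, so the 90% equal-tailed interval is θ = -7.39 ± z·0.3 with z = 1.645.
Half-width: 1.645 × 0.3 = 0.493.
-7.39 − 0.493 = -7.883; -7.39 + 0.493 = -6.897.

[-7.883, -6.897]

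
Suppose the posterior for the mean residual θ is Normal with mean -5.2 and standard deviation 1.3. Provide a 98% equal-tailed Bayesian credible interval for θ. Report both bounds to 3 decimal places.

The posterior is symmetric, so the 98% equal-tailed interval is θ = -5.2 ± z·1.3 with z = 2.326.
Half-width: 2.326 × 1.3 = 3.024.
-5.2 − 3.024 = -8.224; -5.2 + 3.024 = -2.176.

[-8.224, -2.176]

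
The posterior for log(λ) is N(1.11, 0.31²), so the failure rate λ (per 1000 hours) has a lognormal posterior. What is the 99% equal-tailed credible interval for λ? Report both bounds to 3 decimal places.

On the log scale the 99% interval is 1.11 ± 2.576 × 0.31 = [0.3115, 1.9085].
Exponentiate: [e^0.3115, e^1.9085] = [1.365, 6.743].

[1.365, 6.743]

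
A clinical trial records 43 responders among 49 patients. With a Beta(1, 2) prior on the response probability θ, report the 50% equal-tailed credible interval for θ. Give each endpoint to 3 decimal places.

[0.815, 0.882]

Posterior: Beta(1+43, 2+6) = Beta(44, 8).
Equal-tailed 50% interval: the 0.25 and 0.75 quantiles of Beta(44, 8).
Posterior mean ≈ 0.846, SD ≈ 0.050; a Normal approximation gives roughly [0.813, 0.880].
Exact: F⁻¹(0.25) = 0.815; F⁻¹(0.75) = 0.882.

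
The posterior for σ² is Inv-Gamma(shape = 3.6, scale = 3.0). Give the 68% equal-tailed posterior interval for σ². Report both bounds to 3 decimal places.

Inverse-Gamma(3.6, 3.0) quantiles: F⁻¹(0.16) and F⁻¹(0.84).
Equivalently, 1/σ² ~ Gamma(3.6, rate = 3.0); invert its 0.84 and 0.16 quantiles.
Posterior mean ≈ 1.154, SD ≈ 0.912; a Normal approximation gives roughly [0.247, 2.061].
Exact: lower = 0.556; upper = 1.667.

[0.556, 1.667]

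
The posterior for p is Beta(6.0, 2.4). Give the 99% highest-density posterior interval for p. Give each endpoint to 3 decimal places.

The posterior is unimodal and skewed, so the HPD interval has equal density at both endpoints and is the shortest 99% interval.
Solving f(0.323) = f(0.988) with F(0.988) − F(0.323) = 0.99 gives [0.323, 0.988].
For comparison, the equal-tailed interval is [0.289, 0.973]; the HPD is narrower and shifted toward the mode.

[0.323, 0.988]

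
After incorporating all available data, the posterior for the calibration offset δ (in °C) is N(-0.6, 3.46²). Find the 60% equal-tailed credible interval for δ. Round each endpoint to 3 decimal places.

The posterior is symmetric, so the 60% equal-tailed interval is δ = -0.6 ± z·3.46 with z = 0.842.
Half-width: 0.842 × 3.46 = 2.912.
-0.6 − 2.912 = -3.512; -0.6 + 2.912 = 2.312.

[-3.512, 2.312]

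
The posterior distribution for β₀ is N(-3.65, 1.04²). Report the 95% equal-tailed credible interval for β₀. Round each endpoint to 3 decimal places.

The posterior is symmetric, so the 95% equal-tailed interval is β₀ = -3.65 ± z·1.04 with z = 1.960.
Half-width: 1.960 × 1.04 = 2.038.
-3.65 − 2.038 = -5.688; -3.65 + 2.038 = -1.612.

[-5.688, -1.612]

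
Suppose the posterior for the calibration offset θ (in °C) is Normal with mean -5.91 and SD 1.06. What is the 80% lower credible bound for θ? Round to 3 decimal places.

-6.802

Need L with P(θ ≥ L) = 0.80: L = -5.91 − z_{0.2}·1.06.
z = 0.842; L = -5.91 − 0.842 × 1.06 = -6.802.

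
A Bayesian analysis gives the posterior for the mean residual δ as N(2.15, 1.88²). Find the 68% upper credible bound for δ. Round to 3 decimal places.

3.029

Need U with P(δ ≤ U) = 0.68: U = 2.15 + z_{0.32}·1.88.
z = 0.468; U = 2.15 + 0.468 × 1.88 = 3.029.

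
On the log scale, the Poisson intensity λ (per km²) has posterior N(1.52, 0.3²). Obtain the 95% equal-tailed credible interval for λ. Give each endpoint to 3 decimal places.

[2.540, 8.232]

On the log scale the 95% interval is 1.52 ± 1.960 × 0.3 = [0.9320, 2.1080].
Exponentiate: [e^0.9320, e^2.1080] = [2.540, 8.232].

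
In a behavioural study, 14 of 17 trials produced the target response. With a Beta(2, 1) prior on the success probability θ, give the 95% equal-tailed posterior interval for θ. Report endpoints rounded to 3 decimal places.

Posterior: Beta(2+14, 1+3) = Beta(16, 4).
Equal-tailed 95% interval: the 0.025 and 0.975 quantiles of Beta(16, 4).
Posterior mean ≈ 0.800, SD ≈ 0.087; a Normal approximation gives roughly [0.629, 0.971].
Exact: F⁻¹(0.025) = 0.604; F⁻¹(0.975) = 0.939.

[0.604, 0.939]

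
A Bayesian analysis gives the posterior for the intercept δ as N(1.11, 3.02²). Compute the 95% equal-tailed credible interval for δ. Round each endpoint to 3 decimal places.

The posterior is symmetric, so the 95% equal-tailed interval is δ = 1.11 ± z·3.02 with z = 1.960.
Half-width: 1.960 × 3.02 = 5.919.
1.11 − 5.919 = -4.809; 1.11 + 5.919 = 7.029.

[-4.809, 7.029]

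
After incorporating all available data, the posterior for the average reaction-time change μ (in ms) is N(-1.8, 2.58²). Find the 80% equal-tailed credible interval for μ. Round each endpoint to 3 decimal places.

[-5.106, 1.506]

The posterior is symmetric, so the 80% equal-tailed interval is μ = -1.8 ± z·2.58 with z = 1.282.
Half-width: 1.282 × 2.58 = 3.306.
-1.8 − 3.306 = -5.106; -1.8 + 3.306 = 1.506.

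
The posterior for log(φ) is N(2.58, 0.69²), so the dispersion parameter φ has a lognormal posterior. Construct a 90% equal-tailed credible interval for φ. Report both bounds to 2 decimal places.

[4.24, 41.06]

On the log scale the 90% interval is 2.58 ± 1.645 × 0.69 = [1.4451, 3.7149].
Exponentiate: [e^1.4451, e^3.7149] = [4.24, 41.06].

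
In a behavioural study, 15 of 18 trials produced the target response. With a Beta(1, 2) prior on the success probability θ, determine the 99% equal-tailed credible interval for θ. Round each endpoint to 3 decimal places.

[0.493, 0.942]

Posterior: Beta(1+15, 2+3) = Beta(16, 5).
Equal-tailed 99% interval: the 0.005 and 0.995 quantiles of Beta(16, 5).
Posterior mean ≈ 0.762, SD ≈ 0.091; a Normal approximation gives roughly [0.528, 0.996].
Exact: F⁻¹(0.005) = 0.493; F⁻¹(0.995) = 0.942.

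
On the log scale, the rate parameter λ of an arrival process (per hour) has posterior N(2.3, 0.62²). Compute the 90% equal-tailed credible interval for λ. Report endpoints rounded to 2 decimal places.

[3.60, 27.66]

On the log scale the 90% interval is 2.3 ± 1.645 × 0.62 = [1.2802, 3.3198].
Exponentiate: [e^1.2802, e^3.3198] = [3.60, 27.66].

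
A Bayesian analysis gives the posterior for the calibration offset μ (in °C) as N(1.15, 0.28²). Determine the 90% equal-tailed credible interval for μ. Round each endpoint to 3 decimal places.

The posterior is symmetric, so the 90% equal-tailed interval is μ = 1.15 ± z·0.28 with z = 1.645.
Half-width: 1.645 × 0.28 = 0.461.
1.15 − 0.461 = 0.689; 1.15 + 0.461 = 1.611.

[0.689, 1.611]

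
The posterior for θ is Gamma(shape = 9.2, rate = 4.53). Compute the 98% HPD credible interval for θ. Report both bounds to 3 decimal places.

[0.700, 3.727]

The posterior is unimodal and skewed, so the HPD interval has equal density at both endpoints and is the shortest 98% interval.
Solving f(0.700) = f(3.727) with F(3.727) − F(0.700) = 0.98 gives [0.700, 3.727].
For comparison, the equal-tailed interval is [0.801, 3.903]; the HPD is narrower and shifted toward the mode.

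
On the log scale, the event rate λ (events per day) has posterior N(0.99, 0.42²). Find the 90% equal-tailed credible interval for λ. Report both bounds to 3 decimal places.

On the log scale the 90% interval is 0.99 ± 1.645 × 0.42 = [0.2992, 1.6808].
Exponentiate: [e^0.2992, e^1.6808] = [1.349, 5.370].

[1.349, 5.370]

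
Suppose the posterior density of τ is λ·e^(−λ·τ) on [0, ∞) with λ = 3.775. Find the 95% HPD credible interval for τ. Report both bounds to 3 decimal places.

The exponential density is strictly decreasing on [0, ∞), so the HPD interval is anchored at 0: [0, q] with P(τ ≤ q) = 0.95.
q = −ln(1 − 0.95) / 3.775 = 2.9957 / 3.775 = 0.794.

[0.000, 0.794]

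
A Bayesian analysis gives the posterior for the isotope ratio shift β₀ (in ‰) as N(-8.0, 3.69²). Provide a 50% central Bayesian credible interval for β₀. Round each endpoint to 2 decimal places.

[-10.49, -5.51]

The posterior is symmetric, so the 50% equal-tailed interval is β₀ = -8.0 ± z·3.69 with z = 0.674.
Half-width: 0.674 × 3.69 = 2.49.
-8.0 − 2.49 = -10.49; -8.0 + 2.49 = -5.51.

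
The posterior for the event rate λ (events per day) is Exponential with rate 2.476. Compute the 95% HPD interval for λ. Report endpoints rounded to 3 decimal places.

[0.000, 1.210]

The exponential density is strictly decreasing on [0, ∞), so the HPD interval is anchored at 0: [0, q] with P(λ ≤ q) = 0.95.
q = −ln(1 − 0.95) / 2.476 = 2.9957 / 2.476 = 1.210.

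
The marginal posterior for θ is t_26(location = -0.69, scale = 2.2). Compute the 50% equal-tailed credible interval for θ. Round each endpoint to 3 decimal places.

The t_26 distribution is symmetric; the 50% interval is -0.69 ± t·2.2 with t_{0.75,26} = 0.684.
Half-width: 0.684 × 2.2 = 1.505.
-0.69 − 1.505 = -2.195; -0.69 + 1.505 = 0.815.

[-2.195, 0.815]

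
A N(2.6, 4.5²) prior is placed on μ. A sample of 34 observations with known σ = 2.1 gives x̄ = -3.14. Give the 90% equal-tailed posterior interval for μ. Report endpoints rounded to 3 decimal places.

[-3.694, -2.513]

Posterior precision = 1/4.5² + 34/2.1² = 0.0494 + 7.7098 = 7.7591, so posterior SD = 0.3590.
Posterior mean = (2.6/4.5² + 34·-3.14/2.1²) / 7.7591 = -3.1035.
Interval: -3.1035 ± 1.645 × 0.3590 → [-3.694, -2.513].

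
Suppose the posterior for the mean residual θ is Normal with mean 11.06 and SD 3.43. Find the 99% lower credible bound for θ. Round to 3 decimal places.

3.081

Need L with P(θ ≥ L) = 0.99: L = 11.06 − z_{0.01}·3.43.
z = 2.326; L = 11.06 − 2.326 × 3.43 = 3.081.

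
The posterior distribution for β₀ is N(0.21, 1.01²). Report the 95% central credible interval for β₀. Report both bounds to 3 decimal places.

The posterior is symmetric, so the 95% equal-tailed interval is β₀ = 0.21 ± z·1.01 with z = 1.960.
Half-width: 1.960 × 1.01 = 1.980.
0.21 − 1.980 = -1.770; 0.21 + 1.980 = 2.190.

[-1.770, 2.190]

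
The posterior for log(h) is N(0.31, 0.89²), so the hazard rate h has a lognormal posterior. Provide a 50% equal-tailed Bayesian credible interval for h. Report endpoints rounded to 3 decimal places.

On the log scale the 50% interval is 0.31 ± 0.674 × 0.89 = [-0.2903, 0.9103].
Exponentiate: [e^-0.2903, e^0.9103] = [0.748, 2.485].

[0.748, 2.485]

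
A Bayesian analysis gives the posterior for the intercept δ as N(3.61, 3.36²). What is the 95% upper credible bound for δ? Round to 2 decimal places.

Need U with P(δ ≤ U) = 0.95: U = 3.61 + z_{0.05}·3.36.
z = 1.645; U = 3.61 + 1.645 × 3.36 = 9.14.

9.14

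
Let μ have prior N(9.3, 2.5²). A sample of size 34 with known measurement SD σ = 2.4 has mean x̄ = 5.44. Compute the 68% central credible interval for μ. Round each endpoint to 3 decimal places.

Posterior precision = 1/2.5² + 34/2.4² = 0.1600 + 5.9028 = 6.0628, so posterior SD = 0.4061.
Posterior mean = (9.3/2.5² + 34·5.44/2.4²) / 6.0628 = 5.5419.
Interval: 5.5419 ± 0.994 × 0.4061 → [5.138, 5.946].

[5.138, 5.946]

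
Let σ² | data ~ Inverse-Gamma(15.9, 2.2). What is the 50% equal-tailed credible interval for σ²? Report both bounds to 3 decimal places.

[0.120, 0.168]

Inverse-Gamma(15.9, 2.2) quantiles: F⁻¹(0.25) and F⁻¹(0.75).
Equivalently, 1/σ² ~ Gamma(15.9, rate = 2.2); invert its 0.75 and 0.25 quantiles.
Posterior mean ≈ 0.148, SD ≈ 0.040; a Normal approximation gives roughly [0.121, 0.174].
Exact: lower = 0.120; upper = 0.168.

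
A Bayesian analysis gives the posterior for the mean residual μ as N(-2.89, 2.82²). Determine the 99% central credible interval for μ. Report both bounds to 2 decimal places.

The posterior is symmetric, so the 99% equal-tailed interval is μ = -2.89 ± z·2.82 with z = 2.576.
Half-width: 2.576 × 2.82 = 7.26.
-2.89 − 7.26 = -10.15; -2.89 + 7.26 = 4.37.

[-10.15, 4.37]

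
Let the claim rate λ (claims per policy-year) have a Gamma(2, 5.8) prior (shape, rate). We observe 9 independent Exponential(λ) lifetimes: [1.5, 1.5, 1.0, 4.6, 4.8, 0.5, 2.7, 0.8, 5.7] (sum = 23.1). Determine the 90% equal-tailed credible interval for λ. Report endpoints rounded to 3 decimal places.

[0.213, 0.587]

Posterior: Gamma(2+9, 5.8+23.1) = Gamma(11, 28.9) (shape, rate).
Equal-tailed 90% interval: Gamma(11, 28.9) quantiles at 0.05 and 0.95.
Posterior mean ≈ 0.381, SD ≈ 0.115; a Normal approximation gives roughly [0.192, 0.569].
Exact: lower = 0.213; upper = 0.587.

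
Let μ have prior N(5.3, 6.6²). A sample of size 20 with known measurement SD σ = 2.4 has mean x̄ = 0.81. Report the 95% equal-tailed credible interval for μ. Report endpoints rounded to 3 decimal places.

Posterior precision = 1/6.6² + 20/2.4² = 0.0230 + 3.4722 = 3.4952, so posterior SD = 0.5349.
Posterior mean = (5.3/6.6² + 20·0.81/2.4²) / 3.4952 = 0.8395.
Interval: 0.8395 ± 1.960 × 0.5349 → [-0.209, 1.888].

[-0.209, 1.888]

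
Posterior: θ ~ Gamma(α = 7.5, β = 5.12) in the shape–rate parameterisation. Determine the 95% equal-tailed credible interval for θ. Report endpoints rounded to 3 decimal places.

[0.612, 2.684]

Posterior: Gamma(shape 7.5, rate 5.12).
Equal-tailed 95% interval: Gamma(7.5, 5.12) quantiles at 0.025 and 0.975.
Posterior mean ≈ 1.465, SD ≈ 0.535; a Normal approximation gives roughly [0.416, 2.513].
Exact: lower = 0.612; upper = 2.684.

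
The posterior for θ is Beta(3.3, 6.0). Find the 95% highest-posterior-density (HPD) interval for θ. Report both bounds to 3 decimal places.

The posterior is unimodal and skewed, so the HPD interval has equal density at both endpoints and is the shortest 95% interval.
Solving f(0.083) = f(0.643) with F(0.643) − F(0.083) = 0.95 gives [0.083, 0.643].
For comparison, the equal-tailed interval is [0.101, 0.668]; the HPD is narrower and shifted toward the mode.

[0.083, 0.643]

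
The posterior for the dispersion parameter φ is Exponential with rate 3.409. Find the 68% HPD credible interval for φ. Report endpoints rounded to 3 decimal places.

[0.000, 0.334]

The exponential density is strictly decreasing on [0, ∞), so the HPD interval is anchored at 0: [0, q] with P(φ ≤ q) = 0.68.
q = −ln(1 − 0.68) / 3.409 = 1.1394 / 3.409 = 0.334.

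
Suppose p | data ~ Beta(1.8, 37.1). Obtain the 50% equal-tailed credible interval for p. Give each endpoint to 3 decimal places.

Posterior: Beta(1.8, 37.1).
Equal-tailed 50% interval: the 0.25 and 0.75 quantiles of Beta(1.8, 37.1).
Posterior mean ≈ 0.046, SD ≈ 0.033; a Normal approximation gives roughly [0.024, 0.069].
Exact: F⁻¹(0.25) = 0.022; F⁻¹(0.75) = 0.063.

[0.022, 0.063]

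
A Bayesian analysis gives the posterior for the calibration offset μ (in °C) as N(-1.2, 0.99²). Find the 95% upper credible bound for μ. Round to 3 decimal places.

0.428

Need U with P(μ ≤ U) = 0.95: U = -1.2 + z_{0.05}·0.99.
z = 1.645; U = -1.2 + 1.645 × 0.99 = 0.428.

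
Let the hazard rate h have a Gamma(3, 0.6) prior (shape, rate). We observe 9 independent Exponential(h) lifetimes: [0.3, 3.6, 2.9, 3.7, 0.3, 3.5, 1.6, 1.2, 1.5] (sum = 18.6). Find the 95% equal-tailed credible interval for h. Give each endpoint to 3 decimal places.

Posterior: Gamma(3+9, 0.6+18.6) = Gamma(12, 19.2) (shape, rate).
Equal-tailed 95% interval: Gamma(12, 19.2) quantiles at 0.025 and 0.975.
Posterior mean ≈ 0.625, SD ≈ 0.180; a Normal approximation gives roughly [0.271, 0.979].
Exact: lower = 0.323; upper = 1.025.

[0.323, 1.025]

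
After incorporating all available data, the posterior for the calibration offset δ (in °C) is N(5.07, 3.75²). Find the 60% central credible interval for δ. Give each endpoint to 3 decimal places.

The posterior is symmetric, so the 60% equal-tailed interval is δ = 5.07 ± z·3.75 with z = 0.842.
Half-width: 0.842 × 3.75 = 3.156.
5.07 − 3.156 = 1.914; 5.07 + 3.156 = 8.226.

[1.914, 8.226]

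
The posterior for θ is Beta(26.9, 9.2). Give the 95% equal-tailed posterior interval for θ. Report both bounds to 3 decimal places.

Posterior: Beta(26.9, 9.2).
Equal-tailed 95% interval: the 0.025 and 0.975 quantiles of Beta(26.9, 9.2).
Posterior mean ≈ 0.745, SD ≈ 0.072; a Normal approximation gives roughly [0.605, 0.885].
Exact: F⁻¹(0.025) = 0.593; F⁻¹(0.975) = 0.871.

[0.593, 0.871]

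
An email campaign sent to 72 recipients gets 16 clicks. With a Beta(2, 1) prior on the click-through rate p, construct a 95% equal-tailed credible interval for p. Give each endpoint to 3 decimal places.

[0.151, 0.342]

Posterior: Beta(2+16, 1+56) = Beta(18, 57).
Equal-tailed 95% interval: the 0.025 and 0.975 quantiles of Beta(18, 57).
Posterior mean ≈ 0.240, SD ≈ 0.049; a Normal approximation gives roughly [0.144, 0.336].
Exact: F⁻¹(0.025) = 0.151; F⁻¹(0.975) = 0.342.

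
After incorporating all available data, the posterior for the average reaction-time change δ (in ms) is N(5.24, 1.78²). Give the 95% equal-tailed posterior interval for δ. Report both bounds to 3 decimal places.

[1.751, 8.729]

The posterior is symmetric, so the 95% equal-tailed interval is δ = 5.24 ± z·1.78 with z = 1.960.
Half-width: 1.960 × 1.78 = 3.489.
5.24 − 3.489 = 1.751; 5.24 + 3.489 = 8.729.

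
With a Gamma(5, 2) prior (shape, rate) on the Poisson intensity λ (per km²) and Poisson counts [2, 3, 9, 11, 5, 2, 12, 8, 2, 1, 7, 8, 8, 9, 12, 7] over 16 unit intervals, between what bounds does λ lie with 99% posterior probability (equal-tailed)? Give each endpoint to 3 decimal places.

Posterior: Gamma(5+106, 2+16) = Gamma(111, 18) (shape, rate).
Equal-tailed 99% interval: Gamma(111, 18) quantiles at 0.005 and 0.995.
Posterior mean ≈ 6.167, SD ≈ 0.585; a Normal approximation gives roughly [4.659, 7.674].
Exact: lower = 4.763; upper = 7.778.

[4.763, 7.778]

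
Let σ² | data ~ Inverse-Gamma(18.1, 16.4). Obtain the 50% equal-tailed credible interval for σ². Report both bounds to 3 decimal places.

Inverse-Gamma(18.1, 16.4) quantiles: F⁻¹(0.25) and F⁻¹(0.75).
Equivalently, 1/σ² ~ Gamma(18.1, rate = 16.4); invert its 0.75 and 0.25 quantiles.
Posterior mean ≈ 0.959, SD ≈ 0.239; a Normal approximation gives roughly [0.798, 1.120].
Exact: lower = 0.790; upper = 1.088.

[0.790, 1.088]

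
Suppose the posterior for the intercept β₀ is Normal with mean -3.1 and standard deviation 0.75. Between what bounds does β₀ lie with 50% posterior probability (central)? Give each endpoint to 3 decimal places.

The posterior is symmetric, so the 50% equal-tailed interval is β₀ = -3.1 ± z·0.75 with z = 0.674.
Half-width: 0.674 × 0.75 = 0.506.
-3.1 − 0.506 = -3.606; -3.1 + 0.506 = -2.594.

[-3.606, -2.594]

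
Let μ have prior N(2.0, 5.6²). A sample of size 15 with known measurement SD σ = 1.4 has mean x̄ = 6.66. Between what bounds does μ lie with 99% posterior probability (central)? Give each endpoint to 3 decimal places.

[5.711, 7.570]

Posterior precision = 1/5.6² + 15/1.4² = 0.0319 + 7.6531 = 7.6849, so posterior SD = 0.3607.
Posterior mean = (2.0/5.6² + 15·6.66/1.4²) / 7.6849 = 6.6407.
Interval: 6.6407 ± 2.576 × 0.3607 → [5.711, 7.570].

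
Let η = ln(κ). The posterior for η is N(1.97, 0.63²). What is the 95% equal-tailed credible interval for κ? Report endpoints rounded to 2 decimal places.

[2.09, 24.65]

On the log scale the 95% interval is 1.97 ± 1.960 × 0.63 = [0.7352, 3.2048].
Exponentiate: [e^0.7352, e^3.2048] = [2.09, 24.65].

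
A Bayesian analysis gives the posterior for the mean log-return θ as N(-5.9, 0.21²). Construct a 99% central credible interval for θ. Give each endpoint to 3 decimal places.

[-6.441, -5.359]

The posterior is symmetric, so the 99% equal-tailed interval is θ = -5.9 ± z·0.21 with z = 2.576.
Half-width: 2.576 × 0.21 = 0.541.
-5.9 − 0.541 = -6.441; -5.9 + 0.541 = -5.359.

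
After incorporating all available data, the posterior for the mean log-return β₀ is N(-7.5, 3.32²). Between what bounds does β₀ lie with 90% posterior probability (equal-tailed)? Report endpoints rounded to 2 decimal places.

The posterior is symmetric, so the 90% equal-tailed interval is β₀ = -7.5 ± z·3.32 with z = 1.645.
Half-width: 1.645 × 3.32 = 5.46.
-7.5 − 5.46 = -12.96; -7.5 + 5.46 = -2.04.

[-12.96, -2.04]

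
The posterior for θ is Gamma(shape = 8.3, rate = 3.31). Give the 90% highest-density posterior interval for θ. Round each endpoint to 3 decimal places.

[1.111, 3.855]

The posterior is unimodal and skewed, so the HPD interval has equal density at both endpoints and is the shortest 90% interval.
Solving f(1.111) = f(3.855) with F(3.855) − F(1.111) = 0.90 gives [1.111, 3.855].
For comparison, the equal-tailed interval is [1.267, 4.089]; the HPD is narrower and shifted toward the mode.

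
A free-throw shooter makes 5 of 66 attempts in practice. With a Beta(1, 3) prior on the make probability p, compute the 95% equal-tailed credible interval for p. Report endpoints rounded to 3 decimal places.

Posterior: Beta(1+5, 3+61) = Beta(6, 64).
Equal-tailed 95% interval: the 0.025 and 0.975 quantiles of Beta(6, 64).
Posterior mean ≈ 0.086, SD ≈ 0.033; a Normal approximation gives roughly [0.021, 0.151].
Exact: F⁻¹(0.025) = 0.033; F⁻¹(0.975) = 0.161.

[0.033, 0.161]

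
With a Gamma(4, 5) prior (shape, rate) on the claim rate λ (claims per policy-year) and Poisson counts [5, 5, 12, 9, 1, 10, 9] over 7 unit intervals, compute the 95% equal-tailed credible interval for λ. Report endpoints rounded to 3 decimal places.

[3.453, 5.872]

Posterior: Gamma(4+51, 5+7) = Gamma(55, 12) (shape, rate).
Equal-tailed 95% interval: Gamma(55, 12) quantiles at 0.025 and 0.975.
Posterior mean ≈ 4.583, SD ≈ 0.618; a Normal approximation gives roughly [3.372, 5.795].
Exact: lower = 3.453; upper = 5.872.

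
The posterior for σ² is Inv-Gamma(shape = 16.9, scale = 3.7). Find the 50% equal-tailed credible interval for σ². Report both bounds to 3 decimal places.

Inverse-Gamma(16.9, 3.7) quantiles: F⁻¹(0.25) and F⁻¹(0.75).
Equivalently, 1/σ² ~ Gamma(16.9, rate = 3.7); invert its 0.75 and 0.25 quantiles.
Posterior mean ≈ 0.233, SD ≈ 0.060; a Normal approximation gives roughly [0.192, 0.273].
Exact: lower = 0.190; upper = 0.265.

[0.190, 0.265]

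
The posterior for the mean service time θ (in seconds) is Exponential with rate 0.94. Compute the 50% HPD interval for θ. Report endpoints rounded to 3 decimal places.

[0.000, 0.737]

The exponential density is strictly decreasing on [0, ∞), so the HPD interval is anchored at 0: [0, q] with P(θ ≤ q) = 0.50.
q = −ln(1 − 0.50) / 0.94 = 0.6931 / 0.94 = 0.737.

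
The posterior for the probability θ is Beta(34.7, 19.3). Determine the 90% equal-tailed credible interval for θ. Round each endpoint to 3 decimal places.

[0.533, 0.746]

Posterior: Beta(34.7, 19.3).
Equal-tailed 90% interval: the 0.05 and 0.95 quantiles of Beta(34.7, 19.3).
Posterior mean ≈ 0.643, SD ≈ 0.065; a Normal approximation gives roughly [0.536, 0.749].
Exact: F⁻¹(0.05) = 0.533; F⁻¹(0.95) = 0.746.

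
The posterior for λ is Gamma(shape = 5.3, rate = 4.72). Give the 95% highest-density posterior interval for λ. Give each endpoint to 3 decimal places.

The posterior is unimodal and skewed, so the HPD interval has equal density at both endpoints and is the shortest 95% interval.
Solving f(0.290) = f(2.090) with F(2.090) − F(0.290) = 0.95 gives [0.290, 2.090].
For comparison, the equal-tailed interval is [0.380, 2.261]; the HPD is narrower and shifted toward the mode.

[0.290, 2.090]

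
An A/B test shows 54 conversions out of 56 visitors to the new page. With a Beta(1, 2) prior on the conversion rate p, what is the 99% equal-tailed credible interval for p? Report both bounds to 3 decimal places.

[0.823, 0.988]

Posterior: Beta(1+54, 2+2) = Beta(55, 4).
Equal-tailed 99% interval: the 0.005 and 0.995 quantiles of Beta(55, 4).
Posterior mean ≈ 0.932, SD ≈ 0.032; a Normal approximation gives roughly [0.849, 1.016].
Exact: F⁻¹(0.005) = 0.823; F⁻¹(0.995) = 0.988.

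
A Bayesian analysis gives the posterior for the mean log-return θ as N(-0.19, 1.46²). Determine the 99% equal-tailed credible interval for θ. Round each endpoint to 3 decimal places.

The posterior is symmetric, so the 99% equal-tailed interval is θ = -0.19 ± z·1.46 with z = 2.576.
Half-width: 2.576 × 1.46 = 3.761.
-0.19 − 3.761 = -3.951; -0.19 + 3.761 = 3.571.

[-3.951, 3.571]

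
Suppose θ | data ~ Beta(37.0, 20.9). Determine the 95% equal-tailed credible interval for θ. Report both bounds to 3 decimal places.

Posterior: Beta(37.0, 20.9).
Equal-tailed 95% interval: the 0.025 and 0.975 quantiles of Beta(37.0, 20.9).
Posterior mean ≈ 0.639, SD ≈ 0.063; a Normal approximation gives roughly [0.516, 0.762].
Exact: F⁻¹(0.025) = 0.512; F⁻¹(0.975) = 0.757.

[0.512, 0.757]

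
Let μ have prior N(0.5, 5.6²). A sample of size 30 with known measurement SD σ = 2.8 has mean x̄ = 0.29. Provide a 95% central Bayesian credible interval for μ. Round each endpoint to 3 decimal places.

Posterior precision = 1/5.6² + 30/2.8² = 0.0319 + 3.8265 = 3.8584, so posterior SD = 0.5091.
Posterior mean = (0.5/5.6² + 30·0.29/2.8²) / 3.8584 = 0.2917.
Interval: 0.2917 ± 1.960 × 0.5091 → [-0.706, 1.290].

[-0.706, 1.290]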